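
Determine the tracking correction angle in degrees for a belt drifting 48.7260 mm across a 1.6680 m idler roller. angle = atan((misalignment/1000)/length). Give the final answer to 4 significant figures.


misalign_m = 48.7260 / 1000 = 0.048726 m
angle = atan(0.048726 / 1.6680)
angle = 1.673 deg


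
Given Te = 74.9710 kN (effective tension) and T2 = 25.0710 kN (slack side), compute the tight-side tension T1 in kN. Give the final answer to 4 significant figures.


T1 = Te + T2 = 74.9710 + 25.0710
T1 = 100.0 kN


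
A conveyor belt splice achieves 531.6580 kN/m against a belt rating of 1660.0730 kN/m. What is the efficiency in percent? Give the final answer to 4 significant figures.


Eff = 531.6580 / 1660.0730 * 100
Eff = 32.03 %


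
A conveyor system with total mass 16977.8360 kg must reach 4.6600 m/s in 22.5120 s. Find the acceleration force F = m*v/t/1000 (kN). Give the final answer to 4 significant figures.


F = 16977.8360 * 4.6600 / 22.5120 / 1000
F = 3.514 kN


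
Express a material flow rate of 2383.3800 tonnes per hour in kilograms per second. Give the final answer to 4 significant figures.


m_dot = 2383.3800 * 1000 / 3600
m_dot = 662.0 kg/s


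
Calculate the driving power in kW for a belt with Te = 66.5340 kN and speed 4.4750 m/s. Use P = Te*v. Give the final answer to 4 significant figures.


P = Te * v = 66.5340 * 4.4750
P = 297.7 kW


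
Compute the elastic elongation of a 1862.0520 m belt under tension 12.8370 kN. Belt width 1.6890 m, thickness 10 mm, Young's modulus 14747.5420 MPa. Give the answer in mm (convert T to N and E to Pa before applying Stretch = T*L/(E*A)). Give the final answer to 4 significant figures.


A = 1.6890 * 0.01 = 0.01689 m^2
Stretch = 12.8370*1000 * 1862.0520 / (14747.5420e6 * 0.01689) * 1000
Stretch = 95.96 mm


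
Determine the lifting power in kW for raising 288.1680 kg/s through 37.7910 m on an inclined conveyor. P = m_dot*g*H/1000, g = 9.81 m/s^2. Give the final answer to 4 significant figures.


P = 288.1680 * 9.81 * 37.7910 / 1000
P = 106.8 kW


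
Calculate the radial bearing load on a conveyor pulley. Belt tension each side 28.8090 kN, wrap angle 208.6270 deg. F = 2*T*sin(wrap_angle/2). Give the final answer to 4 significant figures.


F = 2 * 28.8090 * sin(208.6270/2 deg)
F = 55.83 kN


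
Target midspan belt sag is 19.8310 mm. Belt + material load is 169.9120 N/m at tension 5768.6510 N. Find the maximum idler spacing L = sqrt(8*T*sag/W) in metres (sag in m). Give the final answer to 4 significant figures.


sag = 19.8310/1000 = 0.019831 m
L = sqrt(8 * 5768.6510 * 0.019831 / 169.9120)
L = 2.321 m


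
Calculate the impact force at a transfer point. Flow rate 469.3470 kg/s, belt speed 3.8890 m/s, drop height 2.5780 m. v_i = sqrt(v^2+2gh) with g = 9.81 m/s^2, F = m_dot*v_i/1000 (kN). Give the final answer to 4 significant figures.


v_i = sqrt(3.8890^2 + 2*9.81*2.5780) = 8.10584 m/s
F = 469.3470 * 8.10584 / 1000
F = 3.804 kN


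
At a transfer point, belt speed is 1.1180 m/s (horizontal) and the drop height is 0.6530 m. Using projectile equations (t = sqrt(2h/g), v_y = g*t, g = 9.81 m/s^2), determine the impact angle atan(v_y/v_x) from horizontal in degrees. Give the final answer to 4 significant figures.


t = sqrt(2*0.6530/9.81) = 0.364869 s
v_y = 9.81 * 0.364869 = 3.57936 m/s
angle = atan(3.57936 / 1.1180) = 72.65 deg


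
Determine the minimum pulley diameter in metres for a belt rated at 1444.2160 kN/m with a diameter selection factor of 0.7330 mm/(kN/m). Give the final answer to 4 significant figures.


D = 1444.2160 * 0.7330 / 1000
D = 1.059 m


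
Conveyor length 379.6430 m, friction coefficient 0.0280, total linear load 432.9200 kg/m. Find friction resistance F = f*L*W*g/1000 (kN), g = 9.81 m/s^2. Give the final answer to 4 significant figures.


F = 0.0280 * 379.6430 * 432.9200 * 9.81 / 1000
F = 45.15 kN


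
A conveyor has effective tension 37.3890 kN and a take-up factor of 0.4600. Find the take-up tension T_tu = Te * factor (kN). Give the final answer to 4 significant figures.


T_tu = 37.3890 * 0.4600
T_tu = 17.20 kN


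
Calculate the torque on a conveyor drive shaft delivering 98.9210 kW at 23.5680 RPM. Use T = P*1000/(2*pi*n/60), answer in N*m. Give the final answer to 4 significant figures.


omega = 2*pi*23.5680/60 = 2.46804 rad/s
T = 98.9210*1000 / 2.46804
T = 40080 N*m


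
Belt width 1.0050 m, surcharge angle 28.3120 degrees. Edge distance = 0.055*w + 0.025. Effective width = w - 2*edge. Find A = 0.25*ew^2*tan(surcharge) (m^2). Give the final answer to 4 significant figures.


edge = 0.055*1.0050 + 0.025 = 0.080275 m
ew = 1.0050 - 2*0.080275 = 0.84445 m
A = 0.25 * 0.84445^2 * tan(28.3120 deg)
A = 0.09604 m^2


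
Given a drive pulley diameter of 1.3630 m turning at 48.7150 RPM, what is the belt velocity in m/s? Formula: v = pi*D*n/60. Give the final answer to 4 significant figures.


v = pi * 1.3630 * 48.7150 / 60
v = 3.477 m/s


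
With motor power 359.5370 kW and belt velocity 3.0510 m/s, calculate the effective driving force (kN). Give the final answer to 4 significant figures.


Te = P / v = 359.5370 / 3.0510
Te = 117.8 kN


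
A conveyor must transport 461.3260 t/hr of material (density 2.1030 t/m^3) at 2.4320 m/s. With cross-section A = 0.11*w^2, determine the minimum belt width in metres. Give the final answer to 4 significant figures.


A_req = 461.3260 / (2.4320 * 2.1030 * 3600) = 0.0250555 m^2
w = sqrt(0.0250555 / 0.11)
w = 0.4773 m


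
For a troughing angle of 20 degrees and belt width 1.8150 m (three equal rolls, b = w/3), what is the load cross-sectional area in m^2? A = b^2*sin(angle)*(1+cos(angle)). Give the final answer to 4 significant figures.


b = 1.8150/3 = 0.605 m
A = 0.605^2 * sin(20 deg) * (1 + cos(20 deg))
A = 0.2428 m^2


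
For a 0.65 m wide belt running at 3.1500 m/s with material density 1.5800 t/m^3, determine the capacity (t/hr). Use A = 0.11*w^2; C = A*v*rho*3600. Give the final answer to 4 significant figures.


A = 0.11 * 0.65^2 = 0.046475 m^2
C = 0.046475 * 3.1500 * 1.5800 * 3600
C = 832.7 t/hr


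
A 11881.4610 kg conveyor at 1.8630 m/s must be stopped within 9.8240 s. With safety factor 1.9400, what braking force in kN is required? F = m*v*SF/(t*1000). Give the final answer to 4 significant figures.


F = 11881.4610 * 1.8630 / 9.8240 * 1.9400 / 1000
F = 4.371 kN


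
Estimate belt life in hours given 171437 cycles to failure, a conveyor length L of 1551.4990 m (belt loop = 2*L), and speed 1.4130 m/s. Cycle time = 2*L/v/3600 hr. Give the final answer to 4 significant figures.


cycle_time = 2 * 1551.4990 / 1.4130 / 3600 = 0.61001 hr
life = 171437 * 0.61001 = 104600 hours


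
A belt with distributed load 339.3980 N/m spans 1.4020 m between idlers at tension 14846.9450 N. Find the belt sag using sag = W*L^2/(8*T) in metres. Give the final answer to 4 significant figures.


sag = 339.3980 * 1.4020^2 / (8 * 14846.9450)
sag = 0.005617 m


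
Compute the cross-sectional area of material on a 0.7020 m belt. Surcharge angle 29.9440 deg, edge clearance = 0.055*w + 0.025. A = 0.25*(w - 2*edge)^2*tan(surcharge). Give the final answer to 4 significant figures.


edge = 0.055*0.7020 + 0.025 = 0.06361 m
ew = 0.7020 - 2*0.06361 = 0.57478 m
A = 0.25 * 0.57478^2 * tan(29.9440 deg)
A = 0.04758 m^2


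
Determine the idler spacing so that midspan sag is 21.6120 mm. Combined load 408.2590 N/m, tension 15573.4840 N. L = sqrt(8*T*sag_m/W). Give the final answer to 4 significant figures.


sag = 21.6120/1000 = 0.021612 m
L = sqrt(8 * 15573.4840 * 0.021612 / 408.2590)
L = 2.568 m


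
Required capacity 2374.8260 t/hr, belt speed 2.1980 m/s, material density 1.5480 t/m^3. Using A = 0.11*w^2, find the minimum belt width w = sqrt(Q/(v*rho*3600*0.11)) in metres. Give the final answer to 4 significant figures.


A_req = 2374.8260 / (2.1980 * 1.5480 * 3600) = 0.193879 m^2
w = sqrt(0.193879 / 0.11)
w = 1.328 m


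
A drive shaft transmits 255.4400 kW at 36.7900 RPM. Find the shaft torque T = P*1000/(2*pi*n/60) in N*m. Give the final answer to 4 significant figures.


omega = 2*pi*36.7900/60 = 3.85264 rad/s
T = 255.4400*1000 / 3.85264
T = 66300 N*m


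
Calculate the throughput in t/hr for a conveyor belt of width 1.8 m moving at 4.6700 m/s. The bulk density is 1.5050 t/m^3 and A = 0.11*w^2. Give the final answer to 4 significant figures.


A = 0.11 * 1.8^2 = 0.3564 m^2
C = 0.3564 * 4.6700 * 1.5050 * 3600
C = 9018 t/hr


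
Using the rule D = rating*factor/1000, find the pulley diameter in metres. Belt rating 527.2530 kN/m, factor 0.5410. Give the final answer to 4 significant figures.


D = 527.2530 * 0.5410 / 1000
D = 0.2852 m


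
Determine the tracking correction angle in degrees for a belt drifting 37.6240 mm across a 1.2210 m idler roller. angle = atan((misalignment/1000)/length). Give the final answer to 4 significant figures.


misalign_m = 37.6240 / 1000 = 0.037624 m
angle = atan(0.037624 / 1.2210)
angle = 1.765 deg


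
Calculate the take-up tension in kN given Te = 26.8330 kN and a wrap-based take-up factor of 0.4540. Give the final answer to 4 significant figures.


T_tu = 26.8330 * 0.4540
T_tu = 12.18 kN


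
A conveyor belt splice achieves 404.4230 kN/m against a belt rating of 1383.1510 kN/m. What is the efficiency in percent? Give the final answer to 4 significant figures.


Eff = 404.4230 / 1383.1510 * 100
Eff = 29.24 %


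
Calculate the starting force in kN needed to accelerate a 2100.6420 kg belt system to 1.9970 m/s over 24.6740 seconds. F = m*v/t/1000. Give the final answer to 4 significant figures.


F = 2100.6420 * 1.9970 / 24.6740 / 1000
F = 0.1700 kN


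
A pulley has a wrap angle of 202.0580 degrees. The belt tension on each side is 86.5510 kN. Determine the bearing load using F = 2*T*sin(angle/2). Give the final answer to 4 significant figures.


F = 2 * 86.5510 * sin(202.0580/2 deg)
F = 169.9 kN


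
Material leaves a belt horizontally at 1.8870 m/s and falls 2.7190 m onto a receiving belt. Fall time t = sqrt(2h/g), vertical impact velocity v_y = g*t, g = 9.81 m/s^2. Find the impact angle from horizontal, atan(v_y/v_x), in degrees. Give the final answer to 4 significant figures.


t = sqrt(2*2.7190/9.81) = 0.744535 s
v_y = 9.81 * 0.744535 = 7.30389 m/s
angle = atan(7.30389 / 1.8870) = 75.51 deg


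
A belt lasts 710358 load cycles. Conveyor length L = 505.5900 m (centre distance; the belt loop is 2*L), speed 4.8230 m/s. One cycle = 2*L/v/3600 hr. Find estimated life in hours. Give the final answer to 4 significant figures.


cycle_time = 2 * 505.5900 / 4.8230 / 3600 = 0.0582383 hr
life = 710358 * 0.0582383 = 41370 hours


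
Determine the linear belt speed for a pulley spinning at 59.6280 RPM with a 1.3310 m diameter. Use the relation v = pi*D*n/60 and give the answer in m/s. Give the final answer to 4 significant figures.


v = pi * 1.3310 * 59.6280 / 60
v = 4.156 m/s


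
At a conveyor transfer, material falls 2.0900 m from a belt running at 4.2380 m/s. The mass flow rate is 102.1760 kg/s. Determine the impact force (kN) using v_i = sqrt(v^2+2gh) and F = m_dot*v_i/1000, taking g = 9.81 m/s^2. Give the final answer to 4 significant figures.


v_i = sqrt(4.2380^2 + 2*9.81*2.0900) = 7.67896 m/s
F = 102.1760 * 7.67896 / 1000
F = 0.7846 kN


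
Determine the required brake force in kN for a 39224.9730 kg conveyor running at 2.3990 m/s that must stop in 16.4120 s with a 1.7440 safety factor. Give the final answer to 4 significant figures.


F = 39224.9730 * 2.3990 / 16.4120 * 1.7440 / 1000
F = 9.999 kN


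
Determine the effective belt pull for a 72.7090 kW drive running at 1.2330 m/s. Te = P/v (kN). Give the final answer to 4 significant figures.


Te = P / v = 72.7090 / 1.2330
Te = 58.97 kN


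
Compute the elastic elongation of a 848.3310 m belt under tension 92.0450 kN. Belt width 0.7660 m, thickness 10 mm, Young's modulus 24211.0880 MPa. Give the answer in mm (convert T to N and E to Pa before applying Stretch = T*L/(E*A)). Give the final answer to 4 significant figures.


A = 0.7660 * 0.01 = 0.00766 m^2
Stretch = 92.0450*1000 * 848.3310 / (24211.0880e6 * 0.00766) * 1000
Stretch = 421.0 mm


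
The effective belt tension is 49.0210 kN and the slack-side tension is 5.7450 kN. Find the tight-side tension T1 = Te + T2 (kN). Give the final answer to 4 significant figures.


T1 = Te + T2 = 49.0210 + 5.7450
T1 = 54.77 kN


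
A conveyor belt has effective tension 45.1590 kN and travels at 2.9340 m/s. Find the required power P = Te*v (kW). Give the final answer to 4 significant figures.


P = Te * v = 45.1590 * 2.9340
P = 132.5 kW


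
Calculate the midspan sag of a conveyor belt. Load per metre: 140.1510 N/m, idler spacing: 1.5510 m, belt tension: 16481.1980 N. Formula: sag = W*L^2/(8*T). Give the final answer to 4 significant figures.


sag = 140.1510 * 1.5510^2 / (8 * 16481.1980)
sag = 0.002557 m


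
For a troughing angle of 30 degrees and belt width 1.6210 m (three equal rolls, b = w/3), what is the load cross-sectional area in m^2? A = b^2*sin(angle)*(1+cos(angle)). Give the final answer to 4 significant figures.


b = 1.6210/3 = 0.540333 m
A = 0.540333^2 * sin(30 deg) * (1 + cos(30 deg))
A = 0.2724 m^2


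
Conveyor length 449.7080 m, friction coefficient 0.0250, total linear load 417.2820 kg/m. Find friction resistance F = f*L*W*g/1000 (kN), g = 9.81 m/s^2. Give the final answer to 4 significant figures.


F = 0.0250 * 449.7080 * 417.2820 * 9.81 / 1000
F = 46.02 kN


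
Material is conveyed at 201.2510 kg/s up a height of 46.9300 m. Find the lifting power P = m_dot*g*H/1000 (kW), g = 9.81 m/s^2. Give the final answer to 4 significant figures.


P = 201.2510 * 9.81 * 46.9300 / 1000
P = 92.65 kW


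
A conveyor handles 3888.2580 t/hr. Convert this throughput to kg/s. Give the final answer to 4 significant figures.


m_dot = 3888.2580 * 1000 / 3600
m_dot = 1080 kg/s


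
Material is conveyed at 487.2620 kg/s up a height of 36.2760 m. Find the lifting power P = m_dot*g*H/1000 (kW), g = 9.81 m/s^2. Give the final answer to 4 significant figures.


P = 487.2620 * 9.81 * 36.2760 / 1000
P = 173.4 kW


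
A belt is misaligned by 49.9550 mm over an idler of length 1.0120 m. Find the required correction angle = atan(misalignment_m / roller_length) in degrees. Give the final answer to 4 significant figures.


misalign_m = 49.9550 / 1000 = 0.049955 m
angle = atan(0.049955 / 1.0120)
angle = 2.826 deg


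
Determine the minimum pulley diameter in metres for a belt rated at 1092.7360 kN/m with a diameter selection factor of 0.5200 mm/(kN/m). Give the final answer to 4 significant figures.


D = 1092.7360 * 0.5200 / 1000
D = 0.5682 m


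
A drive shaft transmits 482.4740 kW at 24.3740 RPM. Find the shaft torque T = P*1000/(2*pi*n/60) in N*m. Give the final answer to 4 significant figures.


omega = 2*pi*24.3740/60 = 2.55244 rad/s
T = 482.4740*1000 / 2.55244
T = 189000 N*m


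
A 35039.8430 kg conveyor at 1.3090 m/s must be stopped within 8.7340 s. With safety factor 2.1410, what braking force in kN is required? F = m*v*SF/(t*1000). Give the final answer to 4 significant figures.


F = 35039.8430 * 1.3090 / 8.7340 * 2.1410 / 1000
F = 11.24 kN


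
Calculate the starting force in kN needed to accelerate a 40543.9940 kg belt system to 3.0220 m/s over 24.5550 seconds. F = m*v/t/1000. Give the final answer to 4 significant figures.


F = 40543.9940 * 3.0220 / 24.5550 / 1000
F = 4.990 kN


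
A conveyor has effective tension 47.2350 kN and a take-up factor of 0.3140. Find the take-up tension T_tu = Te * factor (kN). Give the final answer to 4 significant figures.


T_tu = 47.2350 * 0.3140
T_tu = 14.83 kN


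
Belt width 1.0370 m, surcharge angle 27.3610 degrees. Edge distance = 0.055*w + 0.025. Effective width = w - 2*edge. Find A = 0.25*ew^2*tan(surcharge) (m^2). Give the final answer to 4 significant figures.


edge = 0.055*1.0370 + 0.025 = 0.082035 m
ew = 1.0370 - 2*0.082035 = 0.87293 m
A = 0.25 * 0.87293^2 * tan(27.3610 deg)
A = 0.09858 m^2


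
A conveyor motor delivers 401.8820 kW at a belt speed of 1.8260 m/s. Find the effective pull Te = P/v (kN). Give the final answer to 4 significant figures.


Te = P / v = 401.8820 / 1.8260
Te = 220.1 kN


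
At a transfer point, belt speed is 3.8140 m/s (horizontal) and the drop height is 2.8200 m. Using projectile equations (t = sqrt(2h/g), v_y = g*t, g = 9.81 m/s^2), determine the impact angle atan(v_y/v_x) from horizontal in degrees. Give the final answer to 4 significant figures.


t = sqrt(2*2.8200/9.81) = 0.758237 s
v_y = 9.81 * 0.758237 = 7.4383 m/s
angle = atan(7.4383 / 3.8140) = 62.85 deg


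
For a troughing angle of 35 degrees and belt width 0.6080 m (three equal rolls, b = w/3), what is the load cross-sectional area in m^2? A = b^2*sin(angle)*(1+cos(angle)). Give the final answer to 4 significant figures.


b = 0.6080/3 = 0.202667 m
A = 0.202667^2 * sin(35 deg) * (1 + cos(35 deg))
A = 0.04286 m^2


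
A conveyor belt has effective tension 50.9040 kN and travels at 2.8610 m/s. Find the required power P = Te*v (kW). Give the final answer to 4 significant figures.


P = Te * v = 50.9040 * 2.8610
P = 145.6 kW


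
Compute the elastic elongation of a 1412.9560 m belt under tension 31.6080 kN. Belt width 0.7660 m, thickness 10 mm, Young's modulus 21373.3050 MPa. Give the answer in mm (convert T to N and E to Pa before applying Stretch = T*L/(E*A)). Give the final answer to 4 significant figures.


A = 0.7660 * 0.01 = 0.00766 m^2
Stretch = 31.6080*1000 * 1412.9560 / (21373.3050e6 * 0.00766) * 1000
Stretch = 272.8 mm


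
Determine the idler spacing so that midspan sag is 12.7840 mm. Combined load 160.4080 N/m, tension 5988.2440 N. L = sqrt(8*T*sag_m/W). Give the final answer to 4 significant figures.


sag = 12.7840/1000 = 0.012784 m
L = sqrt(8 * 5988.2440 * 0.012784 / 160.4080)
L = 1.954 m


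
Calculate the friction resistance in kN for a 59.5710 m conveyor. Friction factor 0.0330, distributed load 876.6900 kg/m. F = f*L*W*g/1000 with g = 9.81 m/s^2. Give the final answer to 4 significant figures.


F = 0.0330 * 59.5710 * 876.6900 * 9.81 / 1000
F = 16.91 kN


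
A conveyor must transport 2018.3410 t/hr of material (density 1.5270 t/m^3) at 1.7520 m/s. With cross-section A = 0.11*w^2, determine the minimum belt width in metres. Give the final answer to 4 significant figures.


A_req = 2018.3410 / (1.7520 * 1.5270 * 3600) = 0.209565 m^2
w = sqrt(0.209565 / 0.11)
w = 1.380 m


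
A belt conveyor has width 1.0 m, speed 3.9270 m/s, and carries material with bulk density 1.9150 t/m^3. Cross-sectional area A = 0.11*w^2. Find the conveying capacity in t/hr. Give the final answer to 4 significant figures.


A = 0.11 * 1.0^2 = 0.11 m^2
C = 0.11 * 3.9270 * 1.9150 * 3600
C = 2978 t/hr


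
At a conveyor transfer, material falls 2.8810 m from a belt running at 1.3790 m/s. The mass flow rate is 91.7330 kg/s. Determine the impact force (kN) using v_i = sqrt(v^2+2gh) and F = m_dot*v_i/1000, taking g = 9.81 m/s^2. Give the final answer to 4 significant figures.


v_i = sqrt(1.3790^2 + 2*9.81*2.8810) = 7.64375 m/s
F = 91.7330 * 7.64375 / 1000
F = 0.7012 kN


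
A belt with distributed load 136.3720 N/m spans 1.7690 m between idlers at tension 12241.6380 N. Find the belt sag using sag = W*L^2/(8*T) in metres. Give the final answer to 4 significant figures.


sag = 136.3720 * 1.7690^2 / (8 * 12241.6380)
sag = 0.004358 m


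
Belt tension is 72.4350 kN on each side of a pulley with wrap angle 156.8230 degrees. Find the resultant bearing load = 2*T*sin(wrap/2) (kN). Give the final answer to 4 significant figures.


F = 2 * 72.4350 * sin(156.8230/2 deg)
F = 141.9 kN


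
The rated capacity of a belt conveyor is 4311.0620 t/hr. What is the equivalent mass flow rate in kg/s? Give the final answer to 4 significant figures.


m_dot = 4311.0620 * 1000 / 3600
m_dot = 1198 kg/s


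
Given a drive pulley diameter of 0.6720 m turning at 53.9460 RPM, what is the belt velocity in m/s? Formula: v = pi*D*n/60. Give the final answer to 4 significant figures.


v = pi * 0.6720 * 53.9460 / 60
v = 1.898 m/s


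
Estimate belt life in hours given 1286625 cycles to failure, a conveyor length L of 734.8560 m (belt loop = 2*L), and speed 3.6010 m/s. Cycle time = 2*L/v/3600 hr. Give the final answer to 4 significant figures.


cycle_time = 2 * 734.8560 / 3.6010 / 3600 = 0.113372 hr
life = 1286625 * 0.113372 = 145900 hours


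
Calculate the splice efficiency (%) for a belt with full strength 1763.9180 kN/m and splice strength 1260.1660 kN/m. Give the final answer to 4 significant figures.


Eff = 1260.1660 / 1763.9180 * 100
Eff = 71.44 %


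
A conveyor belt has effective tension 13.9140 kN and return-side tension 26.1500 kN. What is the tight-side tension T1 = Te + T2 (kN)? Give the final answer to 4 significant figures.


T1 = Te + T2 = 13.9140 + 26.1500
T1 = 40.06 kN


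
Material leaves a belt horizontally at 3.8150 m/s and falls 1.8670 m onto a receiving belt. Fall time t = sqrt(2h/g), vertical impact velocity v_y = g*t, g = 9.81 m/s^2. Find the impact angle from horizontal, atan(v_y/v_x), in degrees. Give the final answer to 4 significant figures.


t = sqrt(2*1.8670/9.81) = 0.616954 s
v_y = 9.81 * 0.616954 = 6.05232 m/s
angle = atan(6.05232 / 3.8150) = 57.78 deg


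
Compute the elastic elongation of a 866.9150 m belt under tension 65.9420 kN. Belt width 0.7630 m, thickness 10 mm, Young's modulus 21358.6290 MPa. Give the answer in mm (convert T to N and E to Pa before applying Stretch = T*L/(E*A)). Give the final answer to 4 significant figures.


A = 0.7630 * 0.01 = 0.00763 m^2
Stretch = 65.9420*1000 * 866.9150 / (21358.6290e6 * 0.00763) * 1000
Stretch = 350.8 mm


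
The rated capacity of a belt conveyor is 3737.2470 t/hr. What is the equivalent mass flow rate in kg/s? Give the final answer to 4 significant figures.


m_dot = 3737.2470 * 1000 / 3600
m_dot = 1038 kg/s


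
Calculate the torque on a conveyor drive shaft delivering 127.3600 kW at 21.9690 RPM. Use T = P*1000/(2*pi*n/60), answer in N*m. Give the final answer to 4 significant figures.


omega = 2*pi*21.9690/60 = 2.30059 rad/s
T = 127.3600*1000 / 2.30059
T = 55360 N*m


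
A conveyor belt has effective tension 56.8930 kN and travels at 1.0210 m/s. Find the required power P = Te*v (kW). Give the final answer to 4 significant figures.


P = Te * v = 56.8930 * 1.0210
P = 58.09 kW


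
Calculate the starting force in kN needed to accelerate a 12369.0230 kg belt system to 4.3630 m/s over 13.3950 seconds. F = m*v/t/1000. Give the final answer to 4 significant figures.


F = 12369.0230 * 4.3630 / 13.3950 / 1000
F = 4.029 kN


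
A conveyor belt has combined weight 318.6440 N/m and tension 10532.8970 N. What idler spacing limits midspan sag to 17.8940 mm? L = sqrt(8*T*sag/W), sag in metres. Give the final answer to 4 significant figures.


sag = 17.8940/1000 = 0.017894 m
L = sqrt(8 * 10532.8970 * 0.017894 / 318.6440)
L = 2.175 m


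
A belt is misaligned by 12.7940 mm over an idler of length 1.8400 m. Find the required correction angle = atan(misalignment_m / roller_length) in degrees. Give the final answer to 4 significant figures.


misalign_m = 12.7940 / 1000 = 0.012794 m
angle = atan(0.012794 / 1.8400)
angle = 0.3984 deg


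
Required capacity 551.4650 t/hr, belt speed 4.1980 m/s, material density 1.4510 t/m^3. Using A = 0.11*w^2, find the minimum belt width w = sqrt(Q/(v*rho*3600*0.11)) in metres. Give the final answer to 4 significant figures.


A_req = 551.4650 / (4.1980 * 1.4510 * 3600) = 0.0251481 m^2
w = sqrt(0.0251481 / 0.11)
w = 0.4781 m


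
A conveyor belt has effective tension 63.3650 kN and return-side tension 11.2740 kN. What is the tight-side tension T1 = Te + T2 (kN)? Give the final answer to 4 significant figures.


T1 = Te + T2 = 63.3650 + 11.2740
T1 = 74.64 kN


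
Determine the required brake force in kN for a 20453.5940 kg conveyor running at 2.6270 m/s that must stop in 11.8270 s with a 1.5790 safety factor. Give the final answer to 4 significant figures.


F = 20453.5940 * 2.6270 / 11.8270 * 1.5790 / 1000
F = 7.174 kN


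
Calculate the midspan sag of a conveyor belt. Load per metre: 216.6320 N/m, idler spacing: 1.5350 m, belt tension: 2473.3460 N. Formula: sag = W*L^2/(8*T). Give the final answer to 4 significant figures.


sag = 216.6320 * 1.5350^2 / (8 * 2473.3460)
sag = 0.02580 m


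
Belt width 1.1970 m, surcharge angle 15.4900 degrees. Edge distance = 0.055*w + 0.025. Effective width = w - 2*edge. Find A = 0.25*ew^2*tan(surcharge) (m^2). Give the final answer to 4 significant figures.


edge = 0.055*1.1970 + 0.025 = 0.090835 m
ew = 1.1970 - 2*0.090835 = 1.01533 m
A = 0.25 * 1.01533^2 * tan(15.4900 deg)
A = 0.07142 m^2


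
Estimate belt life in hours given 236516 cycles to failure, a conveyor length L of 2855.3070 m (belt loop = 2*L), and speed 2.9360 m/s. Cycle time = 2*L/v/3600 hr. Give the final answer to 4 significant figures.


cycle_time = 2 * 2855.3070 / 2.9360 / 3600 = 0.540287 hr
life = 236516 * 0.540287 = 127800 hours


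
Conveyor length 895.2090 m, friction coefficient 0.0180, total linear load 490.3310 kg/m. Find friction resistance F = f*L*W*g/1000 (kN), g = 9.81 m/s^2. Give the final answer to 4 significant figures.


F = 0.0180 * 895.2090 * 490.3310 * 9.81 / 1000
F = 77.51 kN


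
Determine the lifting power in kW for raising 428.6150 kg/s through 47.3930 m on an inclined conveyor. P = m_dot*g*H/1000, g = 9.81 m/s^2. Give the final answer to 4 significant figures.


P = 428.6150 * 9.81 * 47.3930 / 1000
P = 199.3 kW


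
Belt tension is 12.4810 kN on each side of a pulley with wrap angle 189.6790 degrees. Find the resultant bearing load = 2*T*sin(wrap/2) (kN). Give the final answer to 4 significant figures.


F = 2 * 12.4810 * sin(189.6790/2 deg)
F = 24.87 kN


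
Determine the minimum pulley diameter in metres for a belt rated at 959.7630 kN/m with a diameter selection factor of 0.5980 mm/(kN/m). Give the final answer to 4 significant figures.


D = 959.7630 * 0.5980 / 1000
D = 0.5739 m


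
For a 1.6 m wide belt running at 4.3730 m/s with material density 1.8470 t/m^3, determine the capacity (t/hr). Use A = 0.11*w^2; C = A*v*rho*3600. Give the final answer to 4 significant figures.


A = 0.11 * 1.6^2 = 0.2816 m^2
C = 0.2816 * 4.3730 * 1.8470 * 3600
C = 8188 t/hr


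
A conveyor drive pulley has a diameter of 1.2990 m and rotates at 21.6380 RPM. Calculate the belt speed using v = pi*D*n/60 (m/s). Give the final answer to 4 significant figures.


v = pi * 1.2990 * 21.6380 / 60
v = 1.472 m/s


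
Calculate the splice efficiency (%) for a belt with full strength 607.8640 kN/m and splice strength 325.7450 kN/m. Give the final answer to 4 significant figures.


Eff = 325.7450 / 607.8640 * 100
Eff = 53.59 %


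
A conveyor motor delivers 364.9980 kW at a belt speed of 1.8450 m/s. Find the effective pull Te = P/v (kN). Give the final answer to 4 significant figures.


Te = P / v = 364.9980 / 1.8450
Te = 197.8 kN


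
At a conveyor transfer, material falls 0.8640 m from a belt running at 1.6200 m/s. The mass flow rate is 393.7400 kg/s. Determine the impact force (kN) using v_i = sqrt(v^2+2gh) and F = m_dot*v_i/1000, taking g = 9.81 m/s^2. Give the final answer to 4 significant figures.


v_i = sqrt(1.6200^2 + 2*9.81*0.8640) = 4.42449 m/s
F = 393.7400 * 4.42449 / 1000
F = 1.742 kN


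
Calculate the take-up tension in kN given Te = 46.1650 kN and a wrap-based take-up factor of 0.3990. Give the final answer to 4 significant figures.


T_tu = 46.1650 * 0.3990
T_tu = 18.42 kN


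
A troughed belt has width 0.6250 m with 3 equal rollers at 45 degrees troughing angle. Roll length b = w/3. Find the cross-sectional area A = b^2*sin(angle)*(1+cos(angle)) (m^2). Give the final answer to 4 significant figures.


b = 0.6250/3 = 0.208333 m
A = 0.208333^2 * sin(45 deg) * (1 + cos(45 deg))
A = 0.05239 m^2


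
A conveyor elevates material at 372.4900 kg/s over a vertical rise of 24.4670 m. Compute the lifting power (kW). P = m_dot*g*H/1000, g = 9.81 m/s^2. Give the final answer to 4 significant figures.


P = 372.4900 * 9.81 * 24.4670 / 1000
P = 89.41 kW


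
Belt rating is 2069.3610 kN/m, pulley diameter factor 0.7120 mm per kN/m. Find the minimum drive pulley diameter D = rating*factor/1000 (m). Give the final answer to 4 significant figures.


D = 2069.3610 * 0.7120 / 1000
D = 1.473 m


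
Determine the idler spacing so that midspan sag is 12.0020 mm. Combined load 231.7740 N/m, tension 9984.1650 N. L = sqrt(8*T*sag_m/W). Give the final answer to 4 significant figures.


sag = 12.0020/1000 = 0.012002 m
L = sqrt(8 * 9984.1650 * 0.012002 / 231.7740)
L = 2.034 m


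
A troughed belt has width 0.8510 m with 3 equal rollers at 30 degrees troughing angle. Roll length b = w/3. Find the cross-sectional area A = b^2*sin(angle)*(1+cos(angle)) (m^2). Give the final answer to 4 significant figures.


b = 0.8510/3 = 0.283667 m
A = 0.283667^2 * sin(30 deg) * (1 + cos(30 deg))
A = 0.07508 m^2


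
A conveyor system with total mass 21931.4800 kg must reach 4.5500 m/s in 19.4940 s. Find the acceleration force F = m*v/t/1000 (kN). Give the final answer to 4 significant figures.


F = 21931.4800 * 4.5500 / 19.4940 / 1000
F = 5.119 kN


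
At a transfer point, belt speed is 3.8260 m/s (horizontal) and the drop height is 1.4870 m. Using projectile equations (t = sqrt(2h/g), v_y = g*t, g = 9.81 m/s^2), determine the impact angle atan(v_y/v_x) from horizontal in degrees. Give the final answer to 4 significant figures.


t = sqrt(2*1.4870/9.81) = 0.5506 s
v_y = 9.81 * 0.5506 = 5.40139 m/s
angle = atan(5.40139 / 3.8260) = 54.69 deg


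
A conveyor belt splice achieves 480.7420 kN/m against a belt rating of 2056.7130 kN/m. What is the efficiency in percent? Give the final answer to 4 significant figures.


Eff = 480.7420 / 2056.7130 * 100
Eff = 23.37 %


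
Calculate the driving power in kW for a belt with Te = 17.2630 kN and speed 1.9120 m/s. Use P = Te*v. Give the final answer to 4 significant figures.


P = Te * v = 17.2630 * 1.9120
P = 33.01 kW


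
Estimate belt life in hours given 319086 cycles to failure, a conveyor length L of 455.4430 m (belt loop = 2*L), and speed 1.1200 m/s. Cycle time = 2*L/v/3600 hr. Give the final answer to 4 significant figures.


cycle_time = 2 * 455.4430 / 1.1200 / 3600 = 0.225914 hr
life = 319086 * 0.225914 = 72090 hours


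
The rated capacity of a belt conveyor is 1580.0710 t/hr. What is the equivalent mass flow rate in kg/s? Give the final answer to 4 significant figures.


m_dot = 1580.0710 * 1000 / 3600
m_dot = 438.9 kg/s


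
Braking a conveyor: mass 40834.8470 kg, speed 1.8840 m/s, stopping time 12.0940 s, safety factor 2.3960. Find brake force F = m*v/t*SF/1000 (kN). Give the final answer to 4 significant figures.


F = 40834.8470 * 1.8840 / 12.0940 * 2.3960 / 1000
F = 15.24 kN


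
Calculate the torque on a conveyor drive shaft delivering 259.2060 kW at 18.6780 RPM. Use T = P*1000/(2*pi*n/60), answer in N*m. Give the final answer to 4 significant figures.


omega = 2*pi*18.6780/60 = 1.95596 rad/s
T = 259.2060*1000 / 1.95596
T = 132500 N*m


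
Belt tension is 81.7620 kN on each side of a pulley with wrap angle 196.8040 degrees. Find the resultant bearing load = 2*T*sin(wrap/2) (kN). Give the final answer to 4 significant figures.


F = 2 * 81.7620 * sin(196.8040/2 deg)
F = 161.8 kN


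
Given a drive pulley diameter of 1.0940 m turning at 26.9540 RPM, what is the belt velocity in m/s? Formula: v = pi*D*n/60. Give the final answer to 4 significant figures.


v = pi * 1.0940 * 26.9540 / 60
v = 1.544 m/s


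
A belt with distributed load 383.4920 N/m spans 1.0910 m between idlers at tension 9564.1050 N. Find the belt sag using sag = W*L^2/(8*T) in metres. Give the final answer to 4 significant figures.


sag = 383.4920 * 1.0910^2 / (8 * 9564.1050)
sag = 0.005966 m


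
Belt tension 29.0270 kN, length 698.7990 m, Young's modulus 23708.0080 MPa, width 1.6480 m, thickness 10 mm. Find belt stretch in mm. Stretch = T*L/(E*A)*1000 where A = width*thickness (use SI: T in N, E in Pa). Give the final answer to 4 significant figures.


A = 1.6480 * 0.01 = 0.01648 m^2
Stretch = 29.0270*1000 * 698.7990 / (23708.0080e6 * 0.01648) * 1000
Stretch = 51.92 mm


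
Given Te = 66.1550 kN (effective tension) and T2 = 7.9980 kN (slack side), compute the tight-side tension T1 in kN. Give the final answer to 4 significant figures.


T1 = Te + T2 = 66.1550 + 7.9980
T1 = 74.15 kN


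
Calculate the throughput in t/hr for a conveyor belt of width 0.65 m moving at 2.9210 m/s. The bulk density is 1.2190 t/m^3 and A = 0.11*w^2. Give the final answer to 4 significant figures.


A = 0.11 * 0.65^2 = 0.046475 m^2
C = 0.046475 * 2.9210 * 1.2190 * 3600
C = 595.7 t/hr


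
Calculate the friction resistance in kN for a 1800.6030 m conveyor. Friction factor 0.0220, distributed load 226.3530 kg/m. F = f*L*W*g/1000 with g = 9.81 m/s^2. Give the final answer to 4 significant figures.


F = 0.0220 * 1800.6030 * 226.3530 * 9.81 / 1000
F = 87.96 kN


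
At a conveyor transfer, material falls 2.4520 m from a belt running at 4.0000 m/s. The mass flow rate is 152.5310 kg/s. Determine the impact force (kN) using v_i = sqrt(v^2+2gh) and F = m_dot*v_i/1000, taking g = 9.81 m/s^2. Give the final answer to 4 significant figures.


v_i = sqrt(4.0000^2 + 2*9.81*2.4520) = 8.00676 m/s
F = 152.5310 * 8.00676 / 1000
F = 1.221 kN


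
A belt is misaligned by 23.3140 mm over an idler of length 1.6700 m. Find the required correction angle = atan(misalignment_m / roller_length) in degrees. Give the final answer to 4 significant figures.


misalign_m = 23.3140 / 1000 = 0.023314 m
angle = atan(0.023314 / 1.6700)
angle = 0.7998 deg


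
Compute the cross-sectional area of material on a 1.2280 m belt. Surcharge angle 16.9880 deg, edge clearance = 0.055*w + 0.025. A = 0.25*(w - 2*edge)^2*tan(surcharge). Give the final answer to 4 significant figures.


edge = 0.055*1.2280 + 0.025 = 0.09254 m
ew = 1.2280 - 2*0.09254 = 1.04292 m
A = 0.25 * 1.04292^2 * tan(16.9880 deg)
A = 0.08307 m^2


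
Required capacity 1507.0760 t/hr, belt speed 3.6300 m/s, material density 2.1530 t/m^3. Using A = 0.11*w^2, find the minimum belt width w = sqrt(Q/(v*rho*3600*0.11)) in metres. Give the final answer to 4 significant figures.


A_req = 1507.0760 / (3.6300 * 2.1530 * 3600) = 0.0535651 m^2
w = sqrt(0.0535651 / 0.11)
w = 0.6978 m


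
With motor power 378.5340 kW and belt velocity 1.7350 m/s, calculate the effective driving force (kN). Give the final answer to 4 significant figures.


Te = P / v = 378.5340 / 1.7350
Te = 218.2 kN


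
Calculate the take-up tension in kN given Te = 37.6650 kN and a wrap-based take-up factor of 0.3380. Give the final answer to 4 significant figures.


T_tu = 37.6650 * 0.3380
T_tu = 12.73 kN


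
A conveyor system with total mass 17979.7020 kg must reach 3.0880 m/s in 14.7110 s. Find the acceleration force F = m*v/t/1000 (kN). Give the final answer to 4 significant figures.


F = 17979.7020 * 3.0880 / 14.7110 / 1000
F = 3.774 kN


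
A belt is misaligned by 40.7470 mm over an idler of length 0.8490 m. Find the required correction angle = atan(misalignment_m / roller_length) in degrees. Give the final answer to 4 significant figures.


misalign_m = 40.7470 / 1000 = 0.040747 m
angle = atan(0.040747 / 0.8490)
angle = 2.748 deg


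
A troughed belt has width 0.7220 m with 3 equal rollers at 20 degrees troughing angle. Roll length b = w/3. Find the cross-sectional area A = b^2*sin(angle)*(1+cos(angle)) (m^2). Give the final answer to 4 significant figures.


b = 0.7220/3 = 0.240667 m
A = 0.240667^2 * sin(20 deg) * (1 + cos(20 deg))
A = 0.03843 m^2


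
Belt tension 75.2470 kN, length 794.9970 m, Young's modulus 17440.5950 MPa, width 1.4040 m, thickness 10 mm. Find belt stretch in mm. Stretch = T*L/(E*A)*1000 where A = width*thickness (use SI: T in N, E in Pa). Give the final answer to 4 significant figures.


A = 1.4040 * 0.01 = 0.01404 m^2
Stretch = 75.2470*1000 * 794.9970 / (17440.5950e6 * 0.01404) * 1000
Stretch = 244.3 mm


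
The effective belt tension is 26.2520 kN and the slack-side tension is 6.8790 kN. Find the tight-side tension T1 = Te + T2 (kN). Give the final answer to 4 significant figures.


T1 = Te + T2 = 26.2520 + 6.8790
T1 = 33.13 kN


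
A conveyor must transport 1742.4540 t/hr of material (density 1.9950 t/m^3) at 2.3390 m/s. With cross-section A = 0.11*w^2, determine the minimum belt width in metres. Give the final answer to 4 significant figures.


A_req = 1742.4540 / (2.3390 * 1.9950 * 3600) = 0.103726 m^2
w = sqrt(0.103726 / 0.11)
w = 0.9711 m


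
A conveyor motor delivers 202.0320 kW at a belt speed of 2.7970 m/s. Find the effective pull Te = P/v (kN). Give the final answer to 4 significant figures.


Te = P / v = 202.0320 / 2.7970
Te = 72.23 kN


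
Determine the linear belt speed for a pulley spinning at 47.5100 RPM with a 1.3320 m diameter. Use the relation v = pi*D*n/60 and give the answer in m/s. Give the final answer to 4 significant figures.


v = pi * 1.3320 * 47.5100 / 60
v = 3.314 m/s


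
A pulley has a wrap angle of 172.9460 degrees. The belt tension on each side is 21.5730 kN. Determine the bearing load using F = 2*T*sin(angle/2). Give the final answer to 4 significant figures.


F = 2 * 21.5730 * sin(172.9460/2 deg)
F = 43.06 kN


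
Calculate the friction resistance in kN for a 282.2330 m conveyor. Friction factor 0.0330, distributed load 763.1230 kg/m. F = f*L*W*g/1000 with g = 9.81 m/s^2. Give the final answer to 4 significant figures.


F = 0.0330 * 282.2330 * 763.1230 * 9.81 / 1000
F = 69.72 kN


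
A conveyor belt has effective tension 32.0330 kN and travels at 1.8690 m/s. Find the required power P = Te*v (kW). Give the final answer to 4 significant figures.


P = Te * v = 32.0330 * 1.8690
P = 59.87 kW


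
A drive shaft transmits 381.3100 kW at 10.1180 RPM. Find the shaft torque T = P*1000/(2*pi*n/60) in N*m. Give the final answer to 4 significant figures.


omega = 2*pi*10.1180/60 = 1.05955 rad/s
T = 381.3100*1000 / 1.05955
T = 359900 N*m


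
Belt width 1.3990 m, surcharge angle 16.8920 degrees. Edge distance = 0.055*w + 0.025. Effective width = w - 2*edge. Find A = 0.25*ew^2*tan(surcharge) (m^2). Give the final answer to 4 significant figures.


edge = 0.055*1.3990 + 0.025 = 0.101945 m
ew = 1.3990 - 2*0.101945 = 1.19511 m
A = 0.25 * 1.19511^2 * tan(16.8920 deg)
A = 0.1084 m^2


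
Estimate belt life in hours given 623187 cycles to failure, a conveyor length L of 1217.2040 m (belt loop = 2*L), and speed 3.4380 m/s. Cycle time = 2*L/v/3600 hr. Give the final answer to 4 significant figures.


cycle_time = 2 * 1217.2040 / 3.4380 / 3600 = 0.196691 hr
life = 623187 * 0.196691 = 122600 hours


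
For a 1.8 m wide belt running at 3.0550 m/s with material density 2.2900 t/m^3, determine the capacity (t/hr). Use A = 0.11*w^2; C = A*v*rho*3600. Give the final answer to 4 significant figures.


A = 0.11 * 1.8^2 = 0.3564 m^2
C = 0.3564 * 3.0550 * 2.2900 * 3600
C = 8976 t/hr


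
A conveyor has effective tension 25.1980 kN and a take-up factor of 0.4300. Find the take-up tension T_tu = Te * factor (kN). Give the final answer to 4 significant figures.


T_tu = 25.1980 * 0.4300
T_tu = 10.84 kN


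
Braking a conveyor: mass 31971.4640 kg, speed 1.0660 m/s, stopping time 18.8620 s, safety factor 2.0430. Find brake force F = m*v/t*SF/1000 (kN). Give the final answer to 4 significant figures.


F = 31971.4640 * 1.0660 / 18.8620 * 2.0430 / 1000
F = 3.691 kN
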